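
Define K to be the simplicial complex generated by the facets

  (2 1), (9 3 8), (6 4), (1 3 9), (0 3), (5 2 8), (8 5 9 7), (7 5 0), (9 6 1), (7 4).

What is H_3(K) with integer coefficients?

H_3 ≅ 0.

We work with the vertex ordering 0 < 1 < 2 < 3 < 4 < 5 < 6 < 7 < 8 < 9. The simplices of K, each written with vertices in increasing order, are:

  0-simplices (10): [0], [1], [2], [3], [4], [5], [6], [7], [8], [9]
  1-simplices (20): [0,3], [0,5], [0,7], [1,2], [1,3], [1,6], [1,9], [2,5], [2,8], [3,8], [3,9], [4,6], [4,7], [5,7], [5,8], [5,9], [6,9], [7,8], [7,9], [8,9]
  2-simplices (9): [0,5,7], [1,3,9], [1,6,9], [2,5,8], [3,8,9], [5,7,8], [5,7,9], [5,8,9], [7,8,9]
  3-simplices (1): [5,7,8,9]

Hence C_0 ≅ Z^10, C_1 ≅ Z^20, C_2 ≅ Z^9, C_3 ≅ Z^1.

The boundary map ∂_1: C_1 → C_0 is given by ∂[p,q] = [q] − [p]. For instance
  ∂[4,6] = [6] − [4].
This gives a 10×20 integer matrix of rank 9; reducing to Smith normal form yields diagonal entries (1,1,1,1,1,1,1,1,1).

Boundary ∂_2: C_2 → C_1 acts by ∂[p,q,r] = [q,r] − [p,r] + [p,q]. For instance
  ∂[0,5,7] = [5,7] − [0,7] + [0,5],
  ∂[2,5,8] = [5,8] − [2,8] + [2,5].
The resulting 20×9 matrix has rank 8, and its Smith normal form has invariant factors (1,1,1,1,1,1,1,1).

∂_3: C_3 → C_2 sends each 3-simplex σ to the alternating sum Σ_i (−1)^i (σ with its i-th vertex removed). For instance
  ∂[5,7,8,9] = [7,8,9] − [5,8,9] + [5,7,9] − [5,7,8].
As a 9×1 matrix over Z this has rank 1, with invariant factors (1).

Now H_k = ker ∂_k / im ∂_{k+1}, so:

  H_3: rank ker ∂_3 − rank ∂_4 = (1 − 1) − 0 = 0, and there is no ∂_4, so H_3 ≅ 0.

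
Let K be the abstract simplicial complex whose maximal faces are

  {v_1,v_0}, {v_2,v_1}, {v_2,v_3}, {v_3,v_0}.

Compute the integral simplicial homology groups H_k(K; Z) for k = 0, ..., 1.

Take the total order v_0 < v_1 < v_2 < v_3 on the vertex set. Then K (dimension 1) consists of the simplices:

  0-simplices (4): [v_0], [v_1], [v_2], [v_3]
  1-simplices (4): [v_0,v_1], [v_0,v_3], [v_1,v_2], [v_2,v_3]

Hence C_0 ≅ Z^4, C_1 ≅ Z^4.

Boundary ∂_1: C_1 → C_0 is given by ∂[p,q] = [q] − [p]. For instance
  ∂[v_1,v_2] = [v_2] − [v_1].
This gives a 4×4 integer matrix of rank 3; reducing to Smith normal form yields diagonal entries (1,1,1).

Computing H_k = (kernel of ∂_k) / (image of ∂_{k+1}):

  H_0: rank C_0 − rank ∂_1 = 4 − 3 = 1, and the invariant factors of ∂_1 are all 1, so H_0 = Z.
  H_1: rank ker ∂_1 − rank ∂_2 = (4 − 3) − 0 = 1, and there is no ∂_2, so H_1 = Z.

(K is a triangulation of the circle S^1.)

H_0 ≅ Z,  H_1 ≅ Z.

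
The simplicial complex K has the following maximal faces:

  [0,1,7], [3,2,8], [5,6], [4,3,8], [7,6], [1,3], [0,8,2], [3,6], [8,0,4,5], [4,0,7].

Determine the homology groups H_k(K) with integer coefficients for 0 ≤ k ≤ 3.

H_0 ≅ Z,  H_1 ≅ Z^3,  H_2 = 0,  H_3 = 0.

Take the total order 0 < 1 < 2 < 3 < 4 < 5 < 6 < 7 < 8 on the vertex set. Then K (dimension 3) consists of the simplices:

  0-simplices (9): [0], [1], [2], [3], [4], [5], [6], [7], [8]
  1-simplices (19): [0,1], [0,2], [0,4], [0,5], [0,7], [0,8], [1,3], [1,7], [2,3], [2,8], [3,4], [3,6], [3,8], [4,5], [4,7], [4,8], [5,6], [5,8], [6,7]
  2-simplices (9): [0,1,7], [0,2,8], [0,4,5], [0,4,7], [0,4,8], [0,5,8], [2,3,8], [3,4,8], [4,5,8]
  3-simplices (1): [0,4,5,8]

so the chain groups are C_0 ≅ Z^9, C_1 ≅ Z^19, C_2 ≅ Z^9, C_3 ≅ Z^1.

Boundary ∂_1: C_1 → C_0 maps an edge to its endpoints' difference, ∂[p,q] = q − p. For instance
  ∂[4,8] = [8] − [4].
As a 9×19 matrix over Z this has rank 8, with invariant factors (1,1,1,1,1,1,1,1).

∂_2: C_2 → C_1 acts by ∂[p,q,r] = [q,r] − [p,r] + [p,q]. For instance
  ∂[4,5,8] = [5,8] − [4,8] + [4,5],
  ∂[0,2,8] = [2,8] − [0,8] + [0,2].
The 19×9 boundary matrix has rank 8 and Smith normal form diag(1,1,1,1,1,1,1,1).

∂_3: C_3 → C_2 sends each 3-simplex σ to the alternating sum Σ_i (−1)^i (σ with its i-th vertex removed). For instance
  ∂[0,4,5,8] = [4,5,8] − [0,5,8] + [0,4,8] − [0,4,5].
The 9×1 boundary matrix has rank 1 and Smith normal form diag(1).

Reading off H_k = ker ∂_k / im ∂_{k+1}:

  H_0: rank C_0 − rank ∂_1 = 9 − 8 = 1, and the invariant factors of ∂_1 are all 1, so H_0 = Z.
  H_1: rank ker ∂_1 − rank ∂_2 = (19 − 8) − 8 = 3, and the invariant factors of ∂_2 are all 1, so H_1 = Z^3.
  H_2: rank ker ∂_2 − rank ∂_3 = (9 − 8) − 1 = 0, and the invariant factors of ∂_3 are all 1, so H_2 = 0.
  H_3: rank ker ∂_3 − rank ∂_4 = (1 − 1) − 0 = 0, and there is no ∂_4, so H_3 = 0.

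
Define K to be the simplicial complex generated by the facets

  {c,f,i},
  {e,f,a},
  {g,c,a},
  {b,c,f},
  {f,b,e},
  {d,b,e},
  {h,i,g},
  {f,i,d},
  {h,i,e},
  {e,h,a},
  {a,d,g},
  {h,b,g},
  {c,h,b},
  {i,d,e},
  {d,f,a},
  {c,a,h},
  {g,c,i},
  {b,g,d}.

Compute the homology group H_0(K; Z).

H_0 = Z.

We work with the vertex ordering a < b < c < d < e < f < g < h < i. The simplices of K, each written with vertices in increasing order, are:

  0-simplices (9): a, b, c, d, e, f, g, h, i
  1-simplices (27): ac, ad, ae, af, ag, ah, bc, bd, be, bf, bg, bh, cf, cg, ch, ci, de, df, dg, di, ef, eh, ei, fi, gh, gi, hi
  2-simplices (18): acg, ach, adf, adg, aef, aeh, bcf, bch, bde, bdg, bef, bgh, cfi, cgi, dei, dfi, ehi, ghi

giving chain groups C_0 ≅ Z^9, C_1 ≅ Z^27, C_2 ≅ Z^18.

∂_1: C_1 → C_0 is given by ∂[p,q] = [q] − [p].
The 9×27 boundary matrix has rank 8 and Smith normal form diag(1,1,1,1,1,1,1,1).

∂_2: C_2 → C_1 sends each 2-simplex [p,q,r] to [q,r] − [p,r] + [p,q]. For instance
  ∂adg = dg − ag + ad,
  ∂cfi = fi − ci + cf.
The resulting 27×18 matrix has rank 18, and its Smith normal form has invariant factors (1,1,1,1,1,1,1,1,1,1,1,1,1,1,1,1,1,2).

Computing H_k = (kernel of ∂_k) / (image of ∂_{k+1}):

  H_0: rank C_0 − rank ∂_1 = 9 − 8 = 1, and the invariant factors of ∂_1 are all 1, so H_0 = Z.

(K is a triangulation of the Klein bottle.)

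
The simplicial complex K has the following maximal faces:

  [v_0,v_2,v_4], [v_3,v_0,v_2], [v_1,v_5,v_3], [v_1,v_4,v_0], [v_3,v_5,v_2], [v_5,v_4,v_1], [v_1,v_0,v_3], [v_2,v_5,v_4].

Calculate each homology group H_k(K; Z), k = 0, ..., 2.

Fix the vertex order v_0 < v_1 < v_2 < v_3 < v_4 < v_5 and write every simplex with vertices in increasing order. Then dim K = 2 and the simplices of K are:

  0-simplices (6): [v_0], [v_1], [v_2], [v_3], [v_4], [v_5]
  1-simplices (12): [v_0,v_1], [v_0,v_2], [v_0,v_3], [v_0,v_4], [v_1,v_3], [v_1,v_4], [v_1,v_5], [v_2,v_3], [v_2,v_4], [v_2,v_5], [v_3,v_5], [v_4,v_5]
  2-simplices (8): [v_0,v_1,v_3], [v_0,v_1,v_4], [v_0,v_2,v_3], [v_0,v_2,v_4], [v_1,v_3,v_5], [v_1,v_4,v_5], [v_2,v_3,v_5], [v_2,v_4,v_5]

Hence C_0 ≅ Z^6, C_1 ≅ Z^12, C_2 ≅ Z^8.

Boundary ∂_1: C_1 → C_0 maps an edge to its endpoints' difference, ∂[p,q] = q − p. For instance
  ∂[v_1,v_4] = [v_4] − [v_1].
As a 6×12 matrix over Z this has rank 5, with invariant factors (1,1,1,1,1).

Boundary ∂_2: C_2 → C_1 maps a triangle to the signed sum of its edges. For instance
  ∂[v_0,v_1,v_3] = [v_1,v_3] − [v_0,v_3] + [v_0,v_1],
  ∂[v_1,v_4,v_5] = [v_4,v_5] − [v_1,v_5] + [v_1,v_4].
The 12×8 boundary matrix has rank 7 and Smith normal form diag(1,1,1,1,1,1,1).

Now H_k = ker ∂_k / im ∂_{k+1}, so:

  H_0: rank C_0 − rank ∂_1 = 6 − 5 = 1, and the invariant factors of ∂_1 are all 1, so H_0 = Z.
  H_1: rank ker ∂_1 − rank ∂_2 = (12 − 5) − 7 = 0, and the invariant factors of ∂_2 are all 1, so H_1 = 0.
  H_2: rank ker ∂_2 − rank ∂_3 = (8 − 7) − 0 = 1, and there is no ∂_3, so H_2 = Z.

H_0 ≅ Z,  H_1 = 0,  H_2 ≅ Z.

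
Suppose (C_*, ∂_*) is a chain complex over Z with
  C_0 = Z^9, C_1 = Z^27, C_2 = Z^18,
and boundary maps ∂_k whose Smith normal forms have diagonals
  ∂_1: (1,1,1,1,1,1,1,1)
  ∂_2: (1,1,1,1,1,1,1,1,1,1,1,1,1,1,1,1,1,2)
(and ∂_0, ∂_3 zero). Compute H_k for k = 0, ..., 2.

H_0: b_0 = 9 − 0 − 8 = 1; torsion from ∂_1 factors > 1: none. So H_0 = Z.
H_1: b_1 = 27 − 8 − 18 = 1; torsion from ∂_2 factors > 1: [2]. So H_1 = Z ⊕ Z/2.
H_2: b_2 = 18 − 18 − 0 = 0; torsion from ∂_3 factors > 1: none. So H_2 = 0.

H_0 = Z,  H_1 = Z ⊕ Z/2,  H_2 = 0.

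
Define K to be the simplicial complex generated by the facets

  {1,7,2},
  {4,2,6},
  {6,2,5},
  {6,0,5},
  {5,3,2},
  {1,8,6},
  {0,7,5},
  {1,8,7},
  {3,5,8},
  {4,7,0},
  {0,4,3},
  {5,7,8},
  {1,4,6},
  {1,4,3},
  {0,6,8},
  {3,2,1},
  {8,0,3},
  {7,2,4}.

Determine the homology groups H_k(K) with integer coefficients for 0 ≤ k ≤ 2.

K has 9 vertices, 27 edges, 18 triangles.
rank ∂_0 = 0, rank ∂_1 = 8 ⇒ b_0 = 9 − 0 − 8 = 1; all invariant factors of ∂_1 are 1 so no torsion. So H_0 ≅ Z.
rank ∂_1 = 8, rank ∂_2 = 18 ⇒ b_1 = 27 − 8 − 18 = 1; ∂_2 has invariant factor(s) [2] giving torsion. So H_1 ≅ Z ⊕ Z/2.
rank ∂_2 = 18, rank ∂_3 = 0 ⇒ b_2 = 18 − 18 − 0 = 0. So H_2 ≅ 0.

H_0 ≅ Z,  H_1 ≅ Z ⊕ Z/2,  H_2 = 0.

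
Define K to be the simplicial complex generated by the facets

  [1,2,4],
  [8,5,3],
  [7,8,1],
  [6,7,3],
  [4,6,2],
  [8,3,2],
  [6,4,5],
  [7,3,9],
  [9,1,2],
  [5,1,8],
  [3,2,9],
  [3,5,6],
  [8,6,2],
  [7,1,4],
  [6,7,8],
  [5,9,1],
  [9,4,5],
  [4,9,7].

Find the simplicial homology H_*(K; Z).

H_0 ≅ Z,  H_1 ≅ Z ⊕ Z/2,  H_2 = 0.

Take the total order 1 < 2 < 3 < 4 < 5 < 6 < 7 < 8 < 9 on the vertex set. Then K (dimension 2) consists of the simplices:

  0-simplices (9): [1], [2], [3], [4], [5], [6], [7], [8], [9]
  1-simplices (27): (27 of them)
  2-simplices (18): [1,2,4], [1,2,9], [1,4,7], [1,5,8], [1,5,9], [1,7,8], [2,3,8], [2,3,9], [2,4,6], [2,6,8], [3,5,6], [3,5,8], [3,6,7], [3,7,9], [4,5,6], [4,5,9], [4,7,9], [6,7,8]

giving chain groups C_0 ≅ Z^9, C_1 ≅ Z^27, C_2 ≅ Z^18.

The boundary map ∂_1: C_1 → C_0 maps an edge to its endpoints' difference, ∂[p,q] = q − p.
The resulting 9×27 matrix has rank 8, and its Smith normal form has invariant factors (1,1,1,1,1,1,1,1).

The boundary map ∂_2: C_2 → C_1 sends each 2-simplex [p,q,r] to [q,r] − [p,r] + [p,q]. For instance
  ∂[3,7,9] = [7,9] − [3,9] + [3,7],
  ∂[4,5,9] = [5,9] − [4,9] + [4,5].
The 27×18 boundary matrix has rank 18 and Smith normal form diag(1,1,1,1,1,1,1,1,1,1,1,1,1,1,1,1,1,2).

Computing H_k = (kernel of ∂_k) / (image of ∂_{k+1}):

  H_0: rank C_0 − rank ∂_1 = 9 − 8 = 1, and the invariant factors of ∂_1 are all 1, so H_0 = Z.
  H_1: rank ker ∂_1 − rank ∂_2 = (27 − 8) − 18 = 1, and ∂_2 has invariant factor 2 > 1, so H_1 = Z ⊕ Z/2.
  H_2: rank ker ∂_2 − rank ∂_3 = (18 − 18) − 0 = 0, and there is no ∂_3, so H_2 = 0.

(K is a triangulation of the Klein bottle.)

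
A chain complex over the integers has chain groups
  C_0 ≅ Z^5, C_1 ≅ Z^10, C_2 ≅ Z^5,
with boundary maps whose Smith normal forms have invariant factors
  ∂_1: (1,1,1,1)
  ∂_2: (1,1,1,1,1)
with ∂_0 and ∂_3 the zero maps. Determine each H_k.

H_0: b_0 = 5 − 0 − 4 = 1; torsion from ∂_1 factors > 1: none. So H_0 = Z.
H_1: b_1 = 10 − 4 − 5 = 1; torsion from ∂_2 factors > 1: none. So H_1 = Z.
H_2: b_2 = 5 − 5 − 0 = 0; torsion from ∂_3 factors > 1: none. So H_2 = 0.

H_0 = Z,  H_1 = Z,  H_2 = 0.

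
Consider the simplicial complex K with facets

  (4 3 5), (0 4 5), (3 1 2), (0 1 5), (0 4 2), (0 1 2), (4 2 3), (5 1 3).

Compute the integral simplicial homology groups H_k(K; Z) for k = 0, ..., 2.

H_0 = Z,  H_1 = 0,  H_2 = Z.

Take the total order 0 < 1 < 2 < 3 < 4 < 5 on the vertex set. Then K (dimension 2) consists of the simplices:

  0-simplices (6): [0], [1], [2], [3], [4], [5]
  1-simplices (12): [0,1], [0,2], [0,4], [0,5], [1,2], [1,3], [1,5], [2,3], [2,4], [3,4], [3,5], [4,5]
  2-simplices (8): [0,1,2], [0,1,5], [0,2,4], [0,4,5], [1,2,3], [1,3,5], [2,3,4], [3,4,5]

giving chain groups C_0 ≅ Z^6, C_1 ≅ Z^12, C_2 ≅ Z^8.

Boundary ∂_1: C_1 → C_0 maps an edge to its endpoints' difference, ∂[p,q] = q − p.
The resulting 6×12 matrix has rank 5, and its Smith normal form has invariant factors (1,1,1,1,1).

∂_2: C_2 → C_1 maps a triangle to the signed sum of its edges. For instance
  ∂[0,4,5] = [4,5] − [0,5] + [0,4],
  ∂[2,3,4] = [3,4] − [2,4] + [2,3].
This gives a 12×8 integer matrix of rank 7; reducing to Smith normal form yields diagonal entries (1,1,1,1,1,1,1).

Computing H_k = (kernel of ∂_k) / (image of ∂_{k+1}):

  H_0: rank C_0 − rank ∂_1 = 6 − 5 = 1, and the invariant factors of ∂_1 are all 1, so H_0 = Z.
  H_1: rank ker ∂_1 − rank ∂_2 = (12 − 5) − 7 = 0, and the invariant factors of ∂_2 are all 1, so H_1 = 0.
  H_2: rank ker ∂_2 − rank ∂_3 = (8 − 7) − 0 = 1, and there is no ∂_3, so H_2 = Z.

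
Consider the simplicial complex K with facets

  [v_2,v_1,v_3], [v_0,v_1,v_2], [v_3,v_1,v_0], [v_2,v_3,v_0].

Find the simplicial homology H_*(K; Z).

Order the vertices as v_0 < v_1 < v_2 < v_3. Listing each simplex with vertices in this order, K has dimension 2 with simplices:

  0-simplices (4): [v_0], [v_1], [v_2], [v_3]
  1-simplices (6): [v_0,v_1], [v_0,v_2], [v_0,v_3], [v_1,v_2], [v_1,v_3], [v_2,v_3]
  2-simplices (4): [v_0,v_1,v_2], [v_0,v_1,v_3], [v_0,v_2,v_3], [v_1,v_2,v_3]

giving chain groups C_0 ≅ Z^4, C_1 ≅ Z^6, C_2 ≅ Z^4.

∂_1: C_1 → C_0 maps an edge to its endpoints' difference, ∂[p,q] = q − p.
The resulting 4×6 matrix has rank 3, and its Smith normal form has invariant factors (1,1,1).

∂_2: C_2 → C_1 sends each 2-simplex [p,q,r] to [q,r] − [p,r] + [p,q]. For instance
  ∂[v_0,v_1,v_3] = [v_1,v_3] − [v_0,v_3] + [v_0,v_1],
  ∂[v_1,v_2,v_3] = [v_2,v_3] − [v_1,v_3] + [v_1,v_2].
As a 6×4 matrix over Z this has rank 3, with invariant factors (1,1,1).

Computing H_k = (kernel of ∂_k) / (image of ∂_{k+1}):

  H_0: rank C_0 − rank ∂_1 = 4 − 3 = 1, and the invariant factors of ∂_1 are all 1, so H_0 = Z.
  H_1: rank ker ∂_1 − rank ∂_2 = (6 − 3) − 3 = 0, and the invariant factors of ∂_2 are all 1, so H_1 = 0.
  H_2: rank ker ∂_2 − rank ∂_3 = (4 − 3) − 0 = 1, and there is no ∂_3, so H_2 = Z.

As a check, the Euler characteristic is 4 − 6 + 4 = 2, which agrees with 1 − 0 + 1 = 2.

H_0 = Z,  H_1 = 0,  H_2 = Z.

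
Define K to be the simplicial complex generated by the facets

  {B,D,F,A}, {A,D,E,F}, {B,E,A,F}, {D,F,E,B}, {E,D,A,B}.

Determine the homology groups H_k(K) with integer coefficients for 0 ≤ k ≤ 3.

H_0 = Z,  H_1 = 0,  H_2 = 0,  H_3 = Z.

K has 5 vertices, 10 edges, 10 triangles, 5 3-simplices.
rank ∂_0 = 0, rank ∂_1 = 4 ⇒ b_0 = 5 − 0 − 4 = 1; all invariant factors of ∂_1 are 1 so no torsion. So H_0 ≅ Z.
rank ∂_1 = 4, rank ∂_2 = 6 ⇒ b_1 = 10 − 4 − 6 = 0; all invariant factors of ∂_2 are 1 so no torsion. So H_1 ≅ 0.
rank ∂_2 = 6, rank ∂_3 = 4 ⇒ b_2 = 10 − 6 − 4 = 0; all invariant factors of ∂_3 are 1 so no torsion. So H_2 ≅ 0.
rank ∂_3 = 4, rank ∂_4 = 0 ⇒ b_3 = 5 − 4 − 0 = 1. So H_3 ≅ Z.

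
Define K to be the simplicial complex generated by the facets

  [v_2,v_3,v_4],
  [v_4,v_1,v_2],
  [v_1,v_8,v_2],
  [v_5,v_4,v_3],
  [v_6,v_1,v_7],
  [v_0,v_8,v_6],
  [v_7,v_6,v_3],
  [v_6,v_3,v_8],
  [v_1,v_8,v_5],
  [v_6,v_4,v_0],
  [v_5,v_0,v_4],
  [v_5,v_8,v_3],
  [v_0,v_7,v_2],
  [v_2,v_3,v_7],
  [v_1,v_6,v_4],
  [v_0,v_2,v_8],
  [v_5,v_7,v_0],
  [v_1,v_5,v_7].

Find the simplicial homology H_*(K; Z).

Fix the vertex order v_0 < v_1 < v_2 < v_3 < v_4 < v_5 < v_6 < v_7 < v_8 and write every simplex with vertices in increasing order. Then dim K = 2 and the simplices of K are:

  0-simplices (9): [v_0], [v_1], [v_2], [v_3], [v_4], [v_5], [v_6], [v_7], [v_8]
  1-simplices (27): (27 of them)
  2-simplices (18): (18 of them)

giving chain groups C_0 ≅ Z^9, C_1 ≅ Z^27, C_2 ≅ Z^18.

The boundary map ∂_1: C_1 → C_0 sends each edge [p,q] (with p < q) to q − p. For instance
  ∂[v_2,v_4] = [v_4] − [v_2].
The 9×27 boundary matrix has rank 8 and Smith normal form diag(1,1,1,1,1,1,1,1).

Boundary ∂_2: C_2 → C_1 maps a triangle to the signed sum of its edges. For instance
  ∂[v_3,v_6,v_8] = [v_6,v_8] − [v_3,v_8] + [v_3,v_6],
  ∂[v_0,v_4,v_6] = [v_4,v_6] − [v_0,v_6] + [v_0,v_4].
The 27×18 boundary matrix has rank 17 and Smith normal form diag(1,1,1,1,1,1,1,1,1,1,1,1,1,1,1,1,1).

From H_k ≅ ker(∂_k) / im(∂_{k+1}) we obtain:

  H_0: rank C_0 − rank ∂_1 = 9 − 8 = 1, and the invariant factors of ∂_1 are all 1, so H_0 ≅ Z.
  H_1: rank ker ∂_1 − rank ∂_2 = (27 − 8) − 17 = 2, and the invariant factors of ∂_2 are all 1, so H_1 ≅ Z^2.
  H_2: rank ker ∂_2 − rank ∂_3 = (18 − 17) − 0 = 1, and there is no ∂_3, so H_2 ≅ Z.

As a check, the Euler characteristic is 9 − 27 + 18 = 0, which agrees with 1 − 2 + 1 = 0.

H_0 ≅ Z,  H_1 ≅ Z^2,  H_2 ≅ Z.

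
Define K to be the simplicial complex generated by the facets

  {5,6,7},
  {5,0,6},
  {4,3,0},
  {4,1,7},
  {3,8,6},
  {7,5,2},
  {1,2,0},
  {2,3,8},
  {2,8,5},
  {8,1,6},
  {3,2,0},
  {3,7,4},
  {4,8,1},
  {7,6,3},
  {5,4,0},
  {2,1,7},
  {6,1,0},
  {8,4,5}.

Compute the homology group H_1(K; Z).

We work with the vertex ordering 0 < 1 < 2 < 3 < 4 < 5 < 6 < 7 < 8. The simplices of K, each written with vertices in increasing order, are:

  0-simplices (9): [0], [1], [2], [3], [4], [5], [6], [7], [8]
  1-simplices (27): (27 of them)
  2-simplices (18): [0,1,2], [0,1,6], [0,2,3], [0,3,4], [0,4,5], [0,5,6], [1,2,7], [1,4,7], [1,4,8], [1,6,8], [2,3,8], [2,5,7], [2,5,8], [3,4,7], [3,6,7], [3,6,8], [4,5,8], [5,6,7]

so the chain groups are C_0 ≅ Z^9, C_1 ≅ Z^27, C_2 ≅ Z^18.

∂_1: C_1 → C_0 sends each edge [p,q] (with p < q) to q − p.
The resulting 9×27 matrix has rank 8, and its Smith normal form has invariant factors (1,1,1,1,1,1,1,1).

The boundary map ∂_2: C_2 → C_1 sends each 2-simplex [p,q,r] to [q,r] − [p,r] + [p,q]. For instance
  ∂[1,4,7] = [4,7] − [1,7] + [1,4],
  ∂[1,4,8] = [4,8] − [1,8] + [1,4].
The 27×18 boundary matrix has rank 17 and Smith normal form diag(1,1,1,1,1,1,1,1,1,1,1,1,1,1,1,1,1).

Reading off H_k = ker ∂_k / im ∂_{k+1}:

  H_1: rank ker ∂_1 − rank ∂_2 = (27 − 8) − 17 = 2, and the invariant factors of ∂_2 are all 1, so H_1 ≅ Z^2.

(K is a triangulation of the torus T^2.)

H_1 ≅ Z^2.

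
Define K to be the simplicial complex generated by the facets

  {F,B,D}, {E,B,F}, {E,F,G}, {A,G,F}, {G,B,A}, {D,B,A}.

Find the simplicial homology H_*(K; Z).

H_0 = Z,  H_1 = Z,  H_2 = 0.

K has 6 vertices, 12 edges, 6 triangles.
rank ∂_0 = 0, rank ∂_1 = 5 ⇒ b_0 = 6 − 0 − 5 = 1; all invariant factors of ∂_1 are 1 so no torsion. So H_0 = Z.
rank ∂_1 = 5, rank ∂_2 = 6 ⇒ b_1 = 12 − 5 − 6 = 1; all invariant factors of ∂_2 are 1 so no torsion. So H_1 = Z.
rank ∂_2 = 6, rank ∂_3 = 0 ⇒ b_2 = 6 − 6 − 0 = 0. So H_2 = 0.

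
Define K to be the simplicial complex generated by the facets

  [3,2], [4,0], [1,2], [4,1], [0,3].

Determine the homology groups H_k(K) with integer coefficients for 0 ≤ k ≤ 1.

Fix the vertex order 0 < 1 < 2 < 3 < 4 and write every simplex with vertices in increasing order. Then dim K = 1 and the simplices of K are:

  0-simplices (5): [0], [1], [2], [3], [4]
  1-simplices (5): [0,3], [0,4], [1,2], [1,4], [2,3]

giving chain groups C_0 ≅ Z^5, C_1 ≅ Z^5.

The boundary map ∂_1: C_1 → C_0 sends each edge [p,q] (with p < q) to q − p.
As a 5×5 matrix over Z this has rank 4, with invariant factors (1,1,1,1).

Now H_k = ker ∂_k / im ∂_{k+1}, so:

  H_0: rank C_0 − rank ∂_1 = 5 − 4 = 1, and the invariant factors of ∂_1 are all 1, so H_0 ≅ Z.
  H_1: rank ker ∂_1 − rank ∂_2 = (5 − 4) − 0 = 1, and there is no ∂_2, so H_1 ≅ Z.

H_0 ≅ Z,  H_1 ≅ Z.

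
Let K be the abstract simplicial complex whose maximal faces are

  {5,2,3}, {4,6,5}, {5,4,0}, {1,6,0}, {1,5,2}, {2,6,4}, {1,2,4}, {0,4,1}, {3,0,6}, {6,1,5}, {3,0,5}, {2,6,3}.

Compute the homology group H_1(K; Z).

H_1 = Z/2.

Fix the vertex order 0 < 1 < 2 < 3 < 4 < 5 < 6 and write every simplex with vertices in increasing order. Then dim K = 2 and the simplices of K are:

  0-simplices (7): [0], [1], [2], [3], [4], [5], [6]
  1-simplices (18): [0,1], [0,3], [0,4], [0,5], [0,6], [1,2], [1,4], [1,5], [1,6], [2,3], [2,4], [2,5], [2,6], [3,5], [3,6], [4,5], [4,6], [5,6]
  2-simplices (12): [0,1,4], [0,1,6], [0,3,5], [0,3,6], [0,4,5], [1,2,4], [1,2,5], [1,5,6], [2,3,5], [2,3,6], [2,4,6], [4,5,6]

giving chain groups C_0 ≅ Z^7, C_1 ≅ Z^18, C_2 ≅ Z^12.

∂_1: C_1 → C_0 is given by ∂[p,q] = [q] − [p]. For instance
  ∂[5,6] = [6] − [5].
The 7×18 boundary matrix has rank 6 and Smith normal form diag(1,1,1,1,1,1).

Boundary ∂_2: C_2 → C_1 acts by ∂[p,q,r] = [q,r] − [p,r] + [p,q]. For instance
  ∂[2,3,5] = [3,5] − [2,5] + [2,3],
  ∂[0,4,5] = [4,5] − [0,5] + [0,4].
As a 18×12 matrix over Z this has rank 12, with invariant factors (1,1,1,1,1,1,1,1,1,1,1,2).

Now H_k = ker ∂_k / im ∂_{k+1}, so:

  H_1: rank ker ∂_1 − rank ∂_2 = (18 − 6) − 12 = 0, and ∂_2 has invariant factor 2 > 1, so H_1 ≅ Z/2.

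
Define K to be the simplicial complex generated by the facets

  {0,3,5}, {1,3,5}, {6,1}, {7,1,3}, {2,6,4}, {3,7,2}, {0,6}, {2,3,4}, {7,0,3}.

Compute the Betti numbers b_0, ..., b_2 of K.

K has 8 vertices, 16 edges, 7 triangles.
rank ∂_0 = 0, rank ∂_1 = 7 ⇒ b_0 = 8 − 0 − 7 = 1; all invariant factors of ∂_1 are 1 so no torsion. So H_0 = Z.
rank ∂_1 = 7, rank ∂_2 = 7 ⇒ b_1 = 16 − 7 − 7 = 2; all invariant factors of ∂_2 are 1 so no torsion. So H_1 = Z^2.
rank ∂_2 = 7, rank ∂_3 = 0 ⇒ b_2 = 7 − 7 − 0 = 0. So H_2 = 0.

b_0 = 1, b_1 = 2, b_2 = 0.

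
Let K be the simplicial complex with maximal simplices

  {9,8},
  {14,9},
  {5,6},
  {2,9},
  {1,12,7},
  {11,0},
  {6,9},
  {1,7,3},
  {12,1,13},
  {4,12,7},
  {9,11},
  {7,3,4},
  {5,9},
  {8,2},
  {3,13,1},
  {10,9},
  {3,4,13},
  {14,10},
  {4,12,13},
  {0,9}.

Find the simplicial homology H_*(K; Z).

H_0 = Z^2,  H_1 = Z^4,  H_2 = Z.

Order the vertices as 0 < 1 < 2 < 3 < 4 < 5 < 6 < 7 < 8 < 9 < 10 < 11 < 12 < 13 < 14. Listing each simplex with vertices in this order, K has dimension 2 with simplices:

  0-simplices (15): [0], [1], [2], [3], [4], [5], [6], [7], [8], [9], [10], [11], [12], [13], [14]
  1-simplices (24): (24 of them)
  2-simplices (8): [1,3,7], [1,3,13], [1,7,12], [1,12,13], [3,4,7], [3,4,13], [4,7,12], [4,12,13]

Hence C_0 ≅ Z^15, C_1 ≅ Z^24, C_2 ≅ Z^8.

The boundary map ∂_1: C_1 → C_0 is given by ∂[p,q] = [q] − [p].
The 15×24 boundary matrix has rank 13 and Smith normal form diag(1,1,1,1,1,1,1,1,1,1,1,1,1).

Boundary ∂_2: C_2 → C_1 sends each 2-simplex [p,q,r] to [q,r] − [p,r] + [p,q]. For instance
  ∂[1,3,7] = [3,7] − [1,7] + [1,3],
  ∂[1,12,13] = [12,13] − [1,13] + [1,12].
The 24×8 boundary matrix has rank 7 and Smith normal form diag(1,1,1,1,1,1,1).

From H_k ≅ ker(∂_k) / im(∂_{k+1}) we obtain:

  H_0: rank C_0 − rank ∂_1 = 15 − 13 = 2, and the invariant factors of ∂_1 are all 1, so H_0 = Z^2.
  H_1: rank ker ∂_1 − rank ∂_2 = (24 − 13) − 7 = 4, and the invariant factors of ∂_2 are all 1, so H_1 = Z^4.
  H_2: rank ker ∂_2 − rank ∂_3 = (8 − 7) − 0 = 1, and there is no ∂_3, so H_2 = Z.

As a check, the Euler characteristic is 15 − 24 + 8 = -1, which agrees with 2 − 4 + 1 = -1.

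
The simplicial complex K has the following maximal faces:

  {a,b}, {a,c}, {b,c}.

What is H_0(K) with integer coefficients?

H_0 = Z.

Fix the vertex order a < b < c and write every simplex with vertices in increasing order. Then dim K = 1 and the simplices of K are:

  0-simplices (3): a, b, c
  1-simplices (3): ab, ac, bc

so the chain groups are C_0 ≅ Z^3, C_1 ≅ Z^3.

Boundary ∂_1: C_1 → C_0 maps an edge to its endpoints' difference, ∂[p,q] = q − p. For instance
  ∂ab = b − a.
The resulting 3×3 matrix has rank 2, and its Smith normal form has invariant factors (1,1).

Computing H_k = (kernel of ∂_k) / (image of ∂_{k+1}):

  H_0: rank C_0 − rank ∂_1 = 3 − 2 = 1, and the invariant factors of ∂_1 are all 1, so H_0 = Z.

(K is a triangulation of the circle S^1.)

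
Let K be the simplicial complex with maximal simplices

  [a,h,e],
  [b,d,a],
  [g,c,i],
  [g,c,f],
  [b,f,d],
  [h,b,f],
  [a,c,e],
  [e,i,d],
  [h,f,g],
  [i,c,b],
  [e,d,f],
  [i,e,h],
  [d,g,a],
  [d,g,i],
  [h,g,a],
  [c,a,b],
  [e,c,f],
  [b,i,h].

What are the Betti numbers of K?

b_0 = 1, b_1 = 2, b_2 = 1.

We work with the vertex ordering a < b < c < d < e < f < g < h < i. The simplices of K, each written with vertices in increasing order, are:

  0-simplices (9): a, b, c, d, e, f, g, h, i
  1-simplices (27): ab, ac, ad, ae, ag, ah, bc, bd, bf, bh, bi, ce, cf, cg, ci, de, df, dg, di, ef, eh, ei, fg, fh, gh, gi, hi
  2-simplices (18): abc, abd, ace, adg, aeh, agh, bci, bdf, bfh, bhi, cef, cfg, cgi, def, dei, dgi, ehi, fgh

giving chain groups C_0 ≅ Z^9, C_1 ≅ Z^27, C_2 ≅ Z^18.

Boundary ∂_1: C_1 → C_0 maps an edge to its endpoints' difference, ∂[p,q] = q − p. For instance
  ∂fg = g − f.
The resulting 9×27 matrix has rank 8, and its Smith normal form has invariant factors (1,1,1,1,1,1,1,1).

Boundary ∂_2: C_2 → C_1 acts by ∂[p,q,r] = [q,r] − [p,r] + [p,q]. For instance
  ∂ehi = hi − ei + eh,
  ∂aeh = eh − ah + ae.
The resulting 27×18 matrix has rank 17, and its Smith normal form has invariant factors (1,1,1,1,1,1,1,1,1,1,1,1,1,1,1,1,1).

Reading off H_k = ker ∂_k / im ∂_{k+1}:

  H_0: rank C_0 − rank ∂_1 = 9 − 8 = 1, and the invariant factors of ∂_1 are all 1, so H_0 = Z.
  H_1: rank ker ∂_1 − rank ∂_2 = (27 − 8) − 17 = 2, and the invariant factors of ∂_2 are all 1, so H_1 = Z^2.
  H_2: rank ker ∂_2 − rank ∂_3 = (18 − 17) − 0 = 1, and there is no ∂_3, so H_2 = Z.

(K is a triangulation of the torus T^2.)

Hence the Betti numbers are b_0 = 1, b_1 = 2, b_2 = 1.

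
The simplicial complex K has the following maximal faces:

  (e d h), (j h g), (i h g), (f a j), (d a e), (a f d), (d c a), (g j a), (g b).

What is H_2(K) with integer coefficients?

H_2 = 0.

Take the total order a < b < c < d < e < f < g < h < i < j on the vertex set. Then K (dimension 2) consists of the simplices:

  0-simplices (10): a, b, c, d, e, f, g, h, i, j
  1-simplices (18): ac, ad, ae, af, ag, aj, bg, cd, de, df, dh, eh, fj, gh, gi, gj, hi, hj
  2-simplices (8): acd, ade, adf, afj, agj, deh, ghi, ghj

giving chain groups C_0 ≅ Z^10, C_1 ≅ Z^18, C_2 ≅ Z^8.

The boundary map ∂_1: C_1 → C_0 is given by ∂[p,q] = [q] − [p].
The 10×18 boundary matrix has rank 9 and Smith normal form diag(1,1,1,1,1,1,1,1,1).

Boundary ∂_2: C_2 → C_1 maps a triangle to the signed sum of its edges. For instance
  ∂ghj = hj − gj + gh,
  ∂afj = fj − aj + af.
As a 18×8 matrix over Z this has rank 8, with invariant factors (1,1,1,1,1,1,1,1).

Reading off H_k = ker ∂_k / im ∂_{k+1}:

  H_2: rank ker ∂_2 − rank ∂_3 = (8 − 8) − 0 = 0, and there is no ∂_3, so H_2 = 0.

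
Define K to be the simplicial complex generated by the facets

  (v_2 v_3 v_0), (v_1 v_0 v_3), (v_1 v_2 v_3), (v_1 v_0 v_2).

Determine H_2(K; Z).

Take the total order v_0 < v_1 < v_2 < v_3 on the vertex set. Then K (dimension 2) consists of the simplices:

  0-simplices (4): [v_0], [v_1], [v_2], [v_3]
  1-simplices (6): [v_0,v_1], [v_0,v_2], [v_0,v_3], [v_1,v_2], [v_1,v_3], [v_2,v_3]
  2-simplices (4): [v_0,v_1,v_2], [v_0,v_1,v_3], [v_0,v_2,v_3], [v_1,v_2,v_3]

Hence C_0 ≅ Z^4, C_1 ≅ Z^6, C_2 ≅ Z^4.

∂_1: C_1 → C_0 maps an edge to its endpoints' difference, ∂[p,q] = q − p. For instance
  ∂[v_1,v_2] = [v_2] − [v_1].
The resulting 4×6 matrix has rank 3, and its Smith normal form has invariant factors (1,1,1).

∂_2: C_2 → C_1 maps a triangle to the signed sum of its edges. For instance
  ∂[v_0,v_2,v_3] = [v_2,v_3] − [v_0,v_3] + [v_0,v_2],
  ∂[v_1,v_2,v_3] = [v_2,v_3] − [v_1,v_3] + [v_1,v_2].
As a 6×4 matrix over Z this has rank 3, with invariant factors (1,1,1).

Computing H_k = (kernel of ∂_k) / (image of ∂_{k+1}):

  H_2: rank ker ∂_2 − rank ∂_3 = (4 − 3) − 0 = 1, and there is no ∂_3, so H_2 = Z.

(K is a triangulation of the 2-sphere S^2.)

H_2 ≅ Z.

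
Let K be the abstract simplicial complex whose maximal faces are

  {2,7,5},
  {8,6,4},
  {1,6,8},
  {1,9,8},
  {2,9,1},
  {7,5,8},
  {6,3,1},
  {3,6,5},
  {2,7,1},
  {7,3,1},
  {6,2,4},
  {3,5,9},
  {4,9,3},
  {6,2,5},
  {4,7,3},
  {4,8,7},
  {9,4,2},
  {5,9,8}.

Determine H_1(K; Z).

We work with the vertex ordering 1 < 2 < 3 < 4 < 5 < 6 < 7 < 8 < 9. The simplices of K, each written with vertices in increasing order, are:

  0-simplices (9): [1], [2], [3], [4], [5], [6], [7], [8], [9]
  1-simplices (27): (27 of them)
  2-simplices (18): [1,2,7], [1,2,9], [1,3,6], [1,3,7], [1,6,8], [1,8,9], [2,4,6], [2,4,9], [2,5,6], [2,5,7], [3,4,7], [3,4,9], [3,5,6], [3,5,9], [4,6,8], [4,7,8], [5,7,8], [5,8,9]

Hence C_0 ≅ Z^9, C_1 ≅ Z^27, C_2 ≅ Z^18.

∂_1: C_1 → C_0 maps an edge to its endpoints' difference, ∂[p,q] = q − p. For instance
  ∂[7,8] = [8] − [7].
The resulting 9×27 matrix has rank 8, and its Smith normal form has invariant factors (1,1,1,1,1,1,1,1).

Boundary ∂_2: C_2 → C_1 acts by ∂[p,q,r] = [q,r] − [p,r] + [p,q]. For instance
  ∂[1,8,9] = [8,9] − [1,9] + [1,8],
  ∂[2,4,9] = [4,9] − [2,9] + [2,4].
As a 27×18 matrix over Z this has rank 17, with invariant factors (1,1,1,1,1,1,1,1,1,1,1,1,1,1,1,1,1).

From H_k ≅ ker(∂_k) / im(∂_{k+1}) we obtain:

  H_1: rank ker ∂_1 − rank ∂_2 = (27 − 8) − 17 = 2, and the invariant factors of ∂_2 are all 1, so H_1 = Z^2.

H_1 = Z^2.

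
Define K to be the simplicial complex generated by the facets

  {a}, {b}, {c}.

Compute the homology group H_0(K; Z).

Order the vertices as a < b < c. Listing each simplex with vertices in this order, K has dimension 0 with simplices:

  0-simplices (3): a, b, c

Hence C_0 ≅ Z^3.

From H_k ≅ ker(∂_k) / im(∂_{k+1}) we obtain:

  H_0: rank C_0 − rank ∂_1 = 3 − 0 = 3, and there is no ∂_1, so H_0 = Z^3.

(K is a triangulation of a set of 3 points.)

H_0 ≅ Z^3.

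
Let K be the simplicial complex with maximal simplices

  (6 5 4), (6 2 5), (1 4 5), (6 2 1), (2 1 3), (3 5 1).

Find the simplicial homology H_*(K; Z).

H_0 = Z,  H_1 = Z,  H_2 = 0.

Fix the vertex order 1 < 2 < 3 < 4 < 5 < 6 and write every simplex with vertices in increasing order. Then dim K = 2 and the simplices of K are:

  0-simplices (6): [1], [2], [3], [4], [5], [6]
  1-simplices (12): [1,2], [1,3], [1,4], [1,5], [1,6], [2,3], [2,5], [2,6], [3,5], [4,5], [4,6], [5,6]
  2-simplices (6): [1,2,3], [1,2,6], [1,3,5], [1,4,5], [2,5,6], [4,5,6]

so the chain groups are C_0 ≅ Z^6, C_1 ≅ Z^12, C_2 ≅ Z^6.

The boundary map ∂_1: C_1 → C_0 is given by ∂[p,q] = [q] − [p]. For instance
  ∂[2,5] = [5] − [2].
The 6×12 boundary matrix has rank 5 and Smith normal form diag(1,1,1,1,1).

The boundary map ∂_2: C_2 → C_1 acts by ∂[p,q,r] = [q,r] − [p,r] + [p,q]. For instance
  ∂[1,2,6] = [2,6] − [1,6] + [1,2],
  ∂[1,4,5] = [4,5] − [1,5] + [1,4].
This gives a 12×6 integer matrix of rank 6; reducing to Smith normal form yields diagonal entries (1,1,1,1,1,1).

Reading off H_k = ker ∂_k / im ∂_{k+1}:

  H_0: rank C_0 − rank ∂_1 = 6 − 5 = 1, and the invariant factors of ∂_1 are all 1, so H_0 = Z.
  H_1: rank ker ∂_1 − rank ∂_2 = (12 − 5) − 6 = 1, and the invariant factors of ∂_2 are all 1, so H_1 = Z.
  H_2: rank ker ∂_2 − rank ∂_3 = (6 − 6) − 0 = 0, and there is no ∂_3, so H_2 = 0.

As a check, the Euler characteristic is 6 − 12 + 6 = 0, which agrees with 1 − 1 + 0 = 0.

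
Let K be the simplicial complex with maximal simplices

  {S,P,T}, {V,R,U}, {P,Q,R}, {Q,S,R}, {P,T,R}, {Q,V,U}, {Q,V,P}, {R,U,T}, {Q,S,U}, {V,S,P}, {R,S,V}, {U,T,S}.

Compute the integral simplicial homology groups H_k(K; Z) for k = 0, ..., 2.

Take the total order P < Q < R < S < T < U < V on the vertex set. Then K (dimension 2) consists of the simplices:

  0-simplices (7): P, Q, R, S, T, U, V
  1-simplices (18): PQ, PR, PS, PT, PV, QR, QS, QU, QV, RS, RT, RU, RV, ST, SU, SV, TU, UV
  2-simplices (12): PQR, PQV, PRT, PST, PSV, QRS, QSU, QUV, RSV, RTU, RUV, STU

giving chain groups C_0 ≅ Z^7, C_1 ≅ Z^18, C_2 ≅ Z^12.

The boundary map ∂_1: C_1 → C_0 maps an edge to its endpoints' difference, ∂[p,q] = q − p. For instance
  ∂RV = V − R.
The resulting 7×18 matrix has rank 6, and its Smith normal form has invariant factors (1,1,1,1,1,1).

∂_2: C_2 → C_1 sends each 2-simplex [p,q,r] to [q,r] − [p,r] + [p,q]. For instance
  ∂QSU = SU − QU + QS,
  ∂STU = TU − SU + ST.
The 18×12 boundary matrix has rank 12 and Smith normal form diag(1,1,1,1,1,1,1,1,1,1,1,2).

Computing H_k = (kernel of ∂_k) / (image of ∂_{k+1}):

  H_0: rank C_0 − rank ∂_1 = 7 − 6 = 1, and the invariant factors of ∂_1 are all 1, so H_0 = Z.
  H_1: rank ker ∂_1 − rank ∂_2 = (18 − 6) − 12 = 0, and ∂_2 has invariant factor 2 > 1, so H_1 = Z/2.
  H_2: rank ker ∂_2 − rank ∂_3 = (12 − 12) − 0 = 0, and there is no ∂_3, so H_2 = 0.

H_0 = Z,  H_1 = Z/2,  H_2 = 0.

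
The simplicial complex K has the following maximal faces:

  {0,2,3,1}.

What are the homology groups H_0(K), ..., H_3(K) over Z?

We work with the vertex ordering 0 < 1 < 2 < 3. The simplices of K, each written with vertices in increasing order, are:

  0-simplices (4): [0], [1], [2], [3]
  1-simplices (6): [0,1], [0,2], [0,3], [1,2], [1,3], [2,3]
  2-simplices (4): [0,1,2], [0,1,3], [0,2,3], [1,2,3]
  3-simplices (1): [0,1,2,3]

so the chain groups are C_0 ≅ Z^4, C_1 ≅ Z^6, C_2 ≅ Z^4, C_3 ≅ Z^1.

The boundary map ∂_1: C_1 → C_0 sends each edge [p,q] (with p < q) to q − p.
The resulting 4×6 matrix has rank 3, and its Smith normal form has invariant factors (1,1,1).

∂_2: C_2 → C_1 maps a triangle to the signed sum of its edges. For instance
  ∂[1,2,3] = [2,3] − [1,3] + [1,2],
  ∂[0,1,2] = [1,2] − [0,2] + [0,1].
As a 6×4 matrix over Z this has rank 3, with invariant factors (1,1,1).

Boundary ∂_3: C_3 → C_2 sends each 3-simplex σ to the alternating sum Σ_i (−1)^i (σ with its i-th vertex removed). For instance
  ∂[0,1,2,3] = [1,2,3] − [0,2,3] + [0,1,3] − [0,1,2].
This gives a 4×1 integer matrix of rank 1; reducing to Smith normal form yields diagonal entries (1).

Now H_k = ker ∂_k / im ∂_{k+1}, so:

  H_0: rank C_0 − rank ∂_1 = 4 − 3 = 1, and the invariant factors of ∂_1 are all 1, so H_0 ≅ Z.
  H_1: rank ker ∂_1 − rank ∂_2 = (6 − 3) − 3 = 0, and the invariant factors of ∂_2 are all 1, so H_1 ≅ 0.
  H_2: rank ker ∂_2 − rank ∂_3 = (4 − 3) − 1 = 0, and the invariant factors of ∂_3 are all 1, so H_2 ≅ 0.
  H_3: rank ker ∂_3 − rank ∂_4 = (1 − 1) − 0 = 0, and there is no ∂_4, so H_3 ≅ 0.

As a check, the Euler characteristic is 4 − 6 + 4 − 1 = 1, which agrees with 1 − 0 + 0 − 0 = 1.

H_0 ≅ Z,  H_1 = 0,  H_2 = 0,  H_3 = 0.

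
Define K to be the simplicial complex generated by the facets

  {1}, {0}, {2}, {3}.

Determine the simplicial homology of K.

H_0 = Z^4.

Take the total order 0 < 1 < 2 < 3 on the vertex set. Then K (dimension 0) consists of the simplices:

  0-simplices (4): [0], [1], [2], [3]

Hence C_0 ≅ Z^4.

Now H_k = ker ∂_k / im ∂_{k+1}, so:

  H_0: rank C_0 − rank ∂_1 = 4 − 0 = 4, and there is no ∂_1, so H_0 = Z^4.

(K is a triangulation of a set of 4 points.)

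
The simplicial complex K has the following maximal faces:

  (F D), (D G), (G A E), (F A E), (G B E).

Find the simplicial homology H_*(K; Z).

H_0 = Z,  H_1 = Z,  H_2 = 0.

Take the total order A < B < D < E < F < G on the vertex set. Then K (dimension 2) consists of the simplices:

  0-simplices (6): A, B, D, E, F, G
  1-simplices (9): AE, AF, AG, BE, BG, DF, DG, EF, EG
  2-simplices (3): AEF, AEG, BEG

Hence C_0 ≅ Z^6, C_1 ≅ Z^9, C_2 ≅ Z^3.

∂_1: C_1 → C_0 sends each edge [p,q] (with p < q) to q − p. For instance
  ∂EG = G − E.
The resulting 6×9 matrix has rank 5, and its Smith normal form has invariant factors (1,1,1,1,1).

The boundary map ∂_2: C_2 → C_1 acts by ∂[p,q,r] = [q,r] − [p,r] + [p,q]. For instance
  ∂AEG = EG − AG + AE,
  ∂AEF = EF − AF + AE.
This gives a 9×3 integer matrix of rank 3; reducing to Smith normal form yields diagonal entries (1,1,1).

Now H_k = ker ∂_k / im ∂_{k+1}, so:

  H_0: rank C_0 − rank ∂_1 = 6 − 5 = 1, and the invariant factors of ∂_1 are all 1, so H_0 ≅ Z.
  H_1: rank ker ∂_1 − rank ∂_2 = (9 − 5) − 3 = 1, and the invariant factors of ∂_2 are all 1, so H_1 ≅ Z.
  H_2: rank ker ∂_2 − rank ∂_3 = (3 − 3) − 0 = 0, and there is no ∂_3, so H_2 ≅ 0.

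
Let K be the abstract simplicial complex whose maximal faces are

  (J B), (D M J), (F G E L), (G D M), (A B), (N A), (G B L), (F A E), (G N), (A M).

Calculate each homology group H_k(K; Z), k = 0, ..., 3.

We work with the vertex ordering A < B < D < E < F < G < J < L < M < N. The simplices of K, each written with vertices in increasing order, are:

  0-simplices (10): A, B, D, E, F, G, J, L, M, N
  1-simplices (20): AB, AE, AF, AM, AN, BG, BJ, BL, DG, DJ, DM, EF, EG, EL, FG, FL, GL, GM, GN, JM
  2-simplices (8): AEF, BGL, DGM, DJM, EFG, EFL, EGL, FGL
  3-simplices (1): EFGL

so the chain groups are C_0 ≅ Z^10, C_1 ≅ Z^20, C_2 ≅ Z^8, C_3 ≅ Z^1.

∂_1: C_1 → C_0 maps an edge to its endpoints' difference, ∂[p,q] = q − p. For instance
  ∂AN = N − A.
As a 10×20 matrix over Z this has rank 9, with invariant factors (1,1,1,1,1,1,1,1,1).

Boundary ∂_2: C_2 → C_1 acts by ∂[p,q,r] = [q,r] − [p,r] + [p,q]. For instance
  ∂BGL = GL − BL + BG,
  ∂EFG = FG − EG + EF.
The resulting 20×8 matrix has rank 7, and its Smith normal form has invariant factors (1,1,1,1,1,1,1).

Boundary ∂_3: C_3 → C_2 sends each 3-simplex σ to the alternating sum Σ_i (−1)^i (σ with its i-th vertex removed). For instance
  ∂EFGL = FGL − EGL + EFL − EFG.
The resulting 8×1 matrix has rank 1, and its Smith normal form has invariant factors (1).

Now H_k = ker ∂_k / im ∂_{k+1}, so:

  H_0: rank C_0 − rank ∂_1 = 10 − 9 = 1, and the invariant factors of ∂_1 are all 1, so H_0 = Z.
  H_1: rank ker ∂_1 − rank ∂_2 = (20 − 9) − 7 = 4, and the invariant factors of ∂_2 are all 1, so H_1 = Z^4.
  H_2: rank ker ∂_2 − rank ∂_3 = (8 − 7) − 1 = 0, and the invariant factors of ∂_3 are all 1, so H_2 = 0.
  H_3: rank ker ∂_3 − rank ∂_4 = (1 − 1) − 0 = 0, and there is no ∂_4, so H_3 = 0.

As a check, the Euler characteristic is 10 − 20 + 8 − 1 = -3, which agrees with 1 − 4 + 0 − 0 = -3.

H_0 ≅ Z,  H_1 ≅ Z^4,  H_2 = 0,  H_3 = 0.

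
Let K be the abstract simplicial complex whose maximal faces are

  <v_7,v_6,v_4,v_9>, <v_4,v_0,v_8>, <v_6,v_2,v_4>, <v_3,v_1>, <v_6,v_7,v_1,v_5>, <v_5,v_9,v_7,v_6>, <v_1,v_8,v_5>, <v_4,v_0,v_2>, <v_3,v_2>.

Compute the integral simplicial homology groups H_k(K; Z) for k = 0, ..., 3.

H_0 ≅ Z,  H_1 ≅ Z^2,  H_2 = 0,  H_3 = 0.

Take the total order v_0 < v_1 < v_2 < v_3 < v_4 < v_5 < v_6 < v_7 < v_8 < v_9 on the vertex set. Then K (dimension 3) consists of the simplices:

  0-simplices (10): [v_0], [v_1], [v_2], [v_3], [v_4], [v_5], [v_6], [v_7], [v_8], [v_9]
  1-simplices (22): (22 of them)
  2-simplices (14): (14 of them)
  3-simplices (3): [v_1,v_5,v_6,v_7], [v_4,v_6,v_7,v_9], [v_5,v_6,v_7,v_9]

so the chain groups are C_0 ≅ Z^10, C_1 ≅ Z^22, C_2 ≅ Z^14, C_3 ≅ Z^3.

∂_1: C_1 → C_0 is given by ∂[p,q] = [q] − [p]. For instance
  ∂[v_4,v_6] = [v_6] − [v_4].
The resulting 10×22 matrix has rank 9, and its Smith normal form has invariant factors (1,1,1,1,1,1,1,1,1).

The boundary map ∂_2: C_2 → C_1 sends each 2-simplex [p,q,r] to [q,r] − [p,r] + [p,q]. For instance
  ∂[v_1,v_5,v_7] = [v_5,v_7] − [v_1,v_7] + [v_1,v_5],
  ∂[v_5,v_6,v_9] = [v_6,v_9] − [v_5,v_9] + [v_5,v_6].
As a 22×14 matrix over Z this has rank 11, with invariant factors (1,1,1,1,1,1,1,1,1,1,1).

∂_3: C_3 → C_2 sends each 3-simplex σ to the alternating sum Σ_i (−1)^i (σ with its i-th vertex removed). For instance
  ∂[v_1,v_5,v_6,v_7] = [v_5,v_6,v_7] − [v_1,v_6,v_7] + [v_1,v_5,v_7] − [v_1,v_5,v_6],
  ∂[v_5,v_6,v_7,v_9] = [v_6,v_7,v_9] − [v_5,v_7,v_9] + [v_5,v_6,v_9] − [v_5,v_6,v_7].
As a 14×3 matrix over Z this has rank 3, with invariant factors (1,1,1).

From H_k ≅ ker(∂_k) / im(∂_{k+1}) we obtain:

  H_0: rank C_0 − rank ∂_1 = 10 − 9 = 1, and the invariant factors of ∂_1 are all 1, so H_0 = Z.
  H_1: rank ker ∂_1 − rank ∂_2 = (22 − 9) − 11 = 2, and the invariant factors of ∂_2 are all 1, so H_1 = Z^2.
  H_2: rank ker ∂_2 − rank ∂_3 = (14 − 11) − 3 = 0, and the invariant factors of ∂_3 are all 1, so H_2 = 0.
  H_3: rank ker ∂_3 − rank ∂_4 = (3 − 3) − 0 = 0, and there is no ∂_4, so H_3 = 0.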